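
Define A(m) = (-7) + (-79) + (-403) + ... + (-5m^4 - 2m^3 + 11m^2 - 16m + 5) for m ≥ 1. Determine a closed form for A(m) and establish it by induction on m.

A(m) = -m(m^4 + 3m^3 - m^2 + 3m + 1)

We claim A(m) = -m(m^4 + 3m^3 - m^2 + 3m + 1) for all m ≥ 1.
Base case (m = 1): A(1) = -7, and the closed form gives -7. They agree.
For the inductive step, assume it holds for an arbitrary r ≥ 1, so A(r) = r(-r^4 - 3r^3 + r^2 - 3r - 1).
Then A(r+1) = A(r) + (-5r^4 - 22r^3 - 25r^2 - 20r - 7) = (r(-r^4 - 3r^3 + r^2 - 3r - 1)) + (-5r^4 - 22r^3 - 25r^2 - 20r - 7).
Simplifying, A(r+1) = -(r + 1)(r^4 + 7r^3 + 14r^2 + 14r + 7) = -(r+1)((r+1)^4 + 3(r+1)^3 - (r+1)^2 + 3(r+1) + 1),
which is the closed form with m = r+1.
By induction, the statement is established for all m ≥ 1.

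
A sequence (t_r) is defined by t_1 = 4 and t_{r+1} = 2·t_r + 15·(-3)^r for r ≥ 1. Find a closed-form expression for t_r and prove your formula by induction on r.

t_r = (-3)^(r + 1) - 5·2^(r - 1)

Computing the first terms: t_1 = 4, t_2 = -37, t_3 = 61. This suggests t_r = (-3)^(r + 1) - 5·2^(r - 1).
When r = 1: the formula gives 4 = 4 = t_1.
Suppose the result is true for r = p, so t_p = (-3)^(p + 1) - 5·2^(p - 1).
Then t_{p+1} = 2·t_p + 15·(-3)^p = 2·((-3)^(p + 1) - 5·2^(p - 1)) + 15·(-3)^p = (-3)^(p + 2) - 5·2^p = (-3)^((p+1) + 1) - 5·2^((p+1) - 1),
which is the claimed formula at r = p+1.
Hence, by induction on r, the claim holds for every r ≥ 1.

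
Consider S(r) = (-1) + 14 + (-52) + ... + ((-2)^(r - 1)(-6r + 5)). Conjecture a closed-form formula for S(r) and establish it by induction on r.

S(r) = (-2)^r(2r - 1) + 1

We claim S(r) = (-2)^r(2r - 1) + 1 for all r ≥ 1.
Base step (r = 1): S(1) = -1, and the closed form gives -1. They agree.
Inductive step: suppose the statement holds for some p ≥ 1, so S(p) = (-2)^p(2p - 1) + 1.
Then S(p+1) = S(p) + ((-2)^p(-6p - 1)) = ((-2)^p(2p - 1) + 1) + ((-2)^p(-6p - 1)).
Simplifying, S(p+1) = (-2)^(p + 1) - (-2)^(p + 2)p + 1 = (-2)^(p+1)(2(p+1) - 1) + 1,
which is the closed form with r = p+1.
Hence, by induction on r, the claim holds for every r ≥ 1.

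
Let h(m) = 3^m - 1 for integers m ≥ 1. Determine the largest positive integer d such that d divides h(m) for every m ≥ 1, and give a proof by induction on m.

Computing the first values: h(1) = 2 and h(2) = 8; gcd(2, 8) = 2, so d ≤ 2.
We prove 2 | 3^m - 1 for all m ≥ 1 by induction on m.
Base case (m = 1): h(1) = 2 = 2·(1), so 2 | h(1).
Inductive step: suppose the statement holds for some i ≥ 1, i.e. 2 | h(i). Then
3^{i+1} − 1^{i+1} = 3·3^i − 1·1^i = 3·(3^i − 1^i) + (2)·1^i. The first term is divisible by 2 by the inductive hypothesis, and the second term (2)·1^i is divisible by 2 since 2 | 2. Hence 2 | h(i+1).
Hence, by induction on m, the claim holds for every m ≥ 1.
Therefore the largest such d is 2.

d = 2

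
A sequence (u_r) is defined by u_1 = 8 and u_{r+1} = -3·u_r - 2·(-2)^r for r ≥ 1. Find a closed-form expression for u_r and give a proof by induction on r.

u_r = (-2)^(r + 1) + 4(-3)^(r - 1)

Computing the first terms: u_1 = 8, u_2 = -20, u_3 = 52. This suggests u_r = (-2)^(r + 1) + 4(-3)^(r - 1).
When r = 1: the formula gives 8 = 8 = u_1.
For the inductive step, assume it holds for an arbitrary i ≥ 1, so u_i = (-2)^(i + 1) + 4(-3)^(i - 1).
Then u_{i+1} = -3·u_i - 2·(-2)^i = -3·((-2)^(i + 1) + 4(-3)^(i - 1)) - 2·(-2)^i = (-2)^(i + 2) + 4(-3)^i = (-2)^((i+1) + 1) + 4(-3)^((i+1) - 1),
which is the claimed formula at r = i+1.
This completes the induction.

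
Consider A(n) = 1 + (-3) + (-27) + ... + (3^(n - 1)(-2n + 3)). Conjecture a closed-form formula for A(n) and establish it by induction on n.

A(n) = 3^n(-n + 2) - 2

We claim A(n) = 3^n(-n + 2) - 2 for all n ≥ 1.
When n = 1: A(1) = 1, and the closed form gives 1. They agree.
For the inductive step, assume it holds for an arbitrary p ≥ 1, so A(p) = 3^p(-p + 2) - 2.
Then A(p+1) = A(p) + (3^p(-2p + 1)) = (3^p(-p + 2) - 2) + (3^p(-2p + 1)).
Simplifying, A(p+1) = -3^(p + 1)p + 3^(p + 1) - 2 = 3^(p+1)(-(p+1) + 2) - 2,
which is the closed form with n = p+1.
By the principle of mathematical induction, the result holds for all n ≥ 1.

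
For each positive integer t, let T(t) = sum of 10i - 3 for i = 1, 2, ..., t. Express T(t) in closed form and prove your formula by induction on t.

T(t) = t(5t + 2)

We claim T(t) = t(5t + 2) for all t ≥ 1.
Base step (t = 1): T(1) = 7, and the closed form gives 7. They agree.
Suppose the result is true for t = i, so T(i) = i(5i + 2).
Then T(i+1) = T(i) + (10i + 7) = (i(5i + 2)) + (10i + 7).
Simplifying, T(i+1) = (i + 1)(5i + 7) = (i+1)(5(i+1) + 2),
which is the closed form with t = i+1.
This completes the induction.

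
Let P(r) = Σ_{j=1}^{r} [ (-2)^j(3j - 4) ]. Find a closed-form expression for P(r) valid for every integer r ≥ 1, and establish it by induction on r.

P(r) = 2(-2)^r(r - 1) + 2

We claim P(r) = 2(-2)^r(r - 1) + 2 for all r ≥ 1.
Base step (r = 1): P(1) = 2, and the closed form gives 2. They agree.
Suppose the result is true for r = j, so P(j) = 2(-2)^j(j - 1) + 2.
Then P(j+1) = P(j) + ((-2)^(j + 1)(3j - 1)) = (2(-2)^j(j - 1) + 2) + ((-2)^(j + 1)(3j - 1)).
Simplifying, P(j+1) = -4(-2)^j·j + 2 = 2(-2)^(j+1)((j+1) - 1) + 2,
which is the closed form with r = j+1.
By induction, the statement is established for all r ≥ 1.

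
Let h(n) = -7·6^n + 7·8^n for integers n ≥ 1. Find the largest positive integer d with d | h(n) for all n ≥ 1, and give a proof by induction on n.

Computing the first values: h(1) = 14 and h(2) = 196; gcd(14, 196) = 14, so d ≤ 14.
We prove 14 | -7·6^n + 7·8^n for all n ≥ 1 by induction on n.
Base case (n = 1): h(1) = 14 = 14·(1), so 14 | h(1).
Suppose the result is true for n = i, i.e. 14 | h(i). Then
h(i+1) − 8·h(i) = (-7·6^(i+1) + 7·8^(i+1)) − 8·(-7·6^i + 7·8^i) = (-7)·6^i·(6 − 8) = (14)·6^i. Since 14 | h(i) by the inductive hypothesis, 14 | 8·h(i); and 14 | 14 since 14 = 14·1. Therefore 14 | h(i+1).
By induction, the statement is established for all n ≥ 1.
Therefore the largest such d is 14.

d = 14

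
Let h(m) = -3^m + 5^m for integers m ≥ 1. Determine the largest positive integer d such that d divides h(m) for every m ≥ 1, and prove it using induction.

Computing the first values: h(1) = 2 and h(2) = 16; gcd(2, 16) = 2, so d ≤ 2.
We prove 2 | -3^m + 5^m for all m ≥ 1 by induction on m.
Base step (m = 1): h(1) = 2 = 2·(1), so 2 | h(1).
Suppose the result is true for m = k, i.e. 2 | h(k). Then
5^{k+1} − 3^{k+1} = 5·5^k − 3·3^k = 5·(5^k − 3^k) + (2)·3^k. The first term is divisible by 2 by the inductive hypothesis, and the second term (2)·3^k is divisible by 2 since 2 | 2. Hence 2 | h(k+1).
This completes the induction.
Therefore the largest such d is 2.

d = 2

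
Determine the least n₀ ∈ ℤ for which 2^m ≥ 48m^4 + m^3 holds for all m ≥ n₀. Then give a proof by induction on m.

At m = 23: 8388608 < 13444535, so the inequality fails and n₀ ≥ 24. We prove 2^m ≥ 48m^4 + m^3 for all m ≥ 24.
Base case (m = 24): 2^m = 16777216 and 48m^4 + m^3 = 15939072, so 16777216 ≥ 15939072.
Suppose the result is true for m = j, so 2^j ≥ 48j^4 + j^3.
Then 2^(j + 1) = 2·(2^j) ≥ 2·(48j^4 + j^3).
Also, for j ≥ 24 we have 2·(48j^4 + j^3) ≥ 48(j+1)^4 + (j+1)^3, since 2·(48j^4 + j^3) − (48(j+1)^4 + (j+1)^3) = 48j^4 - 191j^3 - 291j^2 - 195j - 49, which is nonnegative for all j ≥ 24.
Combining, 2^(j + 1) ≥ 48(j+1)^4 + (j+1)^3.
By the principle of mathematical induction, the result holds for all m ≥ 24.
Hence the smallest such n₀ is 24.

n₀ = 24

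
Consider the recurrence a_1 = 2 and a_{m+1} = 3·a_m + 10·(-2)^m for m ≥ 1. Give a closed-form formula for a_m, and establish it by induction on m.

a_m = (-2)^(m + 1) - 2·3^(m - 1)

Computing the first terms: a_1 = 2, a_2 = -14, a_3 = -2. This suggests a_m = (-2)^(m + 1) - 2·3^(m - 1).
Base step (m = 1): the formula gives 2 = 2 = a_1.
Inductive step: assume the claim holds for m = k, so a_k = (-2)^(k + 1) - 2·3^(k - 1).
Then a_{k+1} = 3·a_k + 10·(-2)^k = 3·((-2)^(k + 1) - 2·3^(k - 1)) + 10·(-2)^k = (-2)^(k + 2) - 2·3^k = (-2)^((k+1) + 1) - 2·3^((k+1) - 1),
which is the claimed formula at m = k+1.
By induction, the statement is established for all m ≥ 1.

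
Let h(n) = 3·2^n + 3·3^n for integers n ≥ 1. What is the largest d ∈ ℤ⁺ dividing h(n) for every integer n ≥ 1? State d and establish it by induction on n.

Computing the first values: h(1) = 15 and h(2) = 39; gcd(15, 39) = 3, so d ≤ 3.
We prove 3 | 3·2^n + 3·3^n for all n ≥ 1 by induction on n.
For the base case n = 1: h(1) = 15 = 3·(5), so 3 | h(1).
Inductive step: assume the claim holds for n = m, i.e. 3 | h(m). Then
h(m+1) − 3·h(m) = (3·2^(m+1) + 3·3^(m+1)) − 3·(3·2^m + 3·3^m) = (3)·2^m·(2 − 3) = (-3)·2^m. Since 3 | h(m) by the inductive hypothesis, 3 | 3·h(m); and 3 | -3 since -3 = 3·-1. Therefore 3 | h(m+1).
This completes the induction.
Therefore the largest such d is 3.

d = 3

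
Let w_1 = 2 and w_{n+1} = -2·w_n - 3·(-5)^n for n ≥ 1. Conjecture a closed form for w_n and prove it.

Computing the first terms: w_1 = 2, w_2 = 11, w_3 = -97. This suggests w_n = 7(-2)^(n - 1) + (-5)^n.
Base case (n = 1): the formula gives 2 = 2 = w_1.
Inductive step: suppose the statement holds for some m ≥ 1, so w_m = 7(-2)^(m - 1) + (-5)^m.
Then w_{m+1} = -2·w_m - 3·(-5)^m = -2·(7(-2)^(m - 1) + (-5)^m) - 3·(-5)^m = 7(-2)^m + (-5)^(m + 1) = 7(-2)^((m+1) - 1) + (-5)^(m+1),
which is the claimed formula at n = m+1.
Hence, by induction on n, the claim holds for every n ≥ 1.

w_n = 7(-2)^(n - 1) + (-5)^n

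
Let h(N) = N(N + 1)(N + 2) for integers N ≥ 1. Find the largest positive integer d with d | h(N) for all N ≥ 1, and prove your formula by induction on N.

Computing the first values: h(1) = 6 and h(2) = 24; gcd(6, 24) = 6, so d ≤ 6.
We prove 6 | N(N + 1)(N + 2) for all N ≥ 1 by induction on N.
Base case (N = 1): h(1) = 6 = 6·(1), so 6 | h(1).
For the inductive step, assume it holds for an arbitrary i ≥ 1, i.e. 6 | h(i). Then
h(i+1) − h(i) = (i+1)·(i+2)·(i+3) − i·(i+1)·(i+2) = (i+1)·(i+2)·[(i+3) − i] = 3·(i+1)·(i+2). The product of 2 consecutive integers is divisible by (2)! = 2, so h(i+1) − h(i) is divisible by 3·2 = 6. By the inductive hypothesis 6 | h(i), hence 6 | h(i+1).
This completes the induction.
Therefore the largest such d is 6.

d = 6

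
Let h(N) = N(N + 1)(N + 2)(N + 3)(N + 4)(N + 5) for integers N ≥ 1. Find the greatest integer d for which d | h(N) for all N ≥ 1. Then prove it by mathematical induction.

Computing the first values: h(1) = 720 and h(2) = 5040; gcd(720, 5040) = 720, so d ≤ 720.
We prove 720 | N(N + 1)(N + 2)(N + 3)(N + 4)(N + 5) for all N ≥ 1 by induction on N.
Base step (N = 1): h(1) = 720 = 720·(1), so 720 | h(1).
Inductive step: suppose the statement holds for some k ≥ 1, i.e. 720 | h(k). Then
h(k+1) − h(k) = (k+1)·(k+2)·(k+3)·(k+4)·(k+5)·(k+6) − k·(k+1)·(k+2)·(k+3)·(k+4)·(k+5) = (k+1)·(k+2)·(k+3)·(k+4)·(k+5)·[(k+6) − k] = 6·(k+1)·(k+2)·(k+3)·(k+4)·(k+5). The product of 5 consecutive integers is divisible by (5)! = 120, so h(k+1) − h(k) is divisible by 6·120 = 720. By the inductive hypothesis 720 | h(k), hence 720 | h(k+1).
By the principle of mathematical induction, the result holds for all N ≥ 1.
Therefore the largest such d is 720.

d = 720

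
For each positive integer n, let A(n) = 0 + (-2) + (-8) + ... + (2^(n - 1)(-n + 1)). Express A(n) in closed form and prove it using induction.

We claim A(n) = 2^n(-n + 2) - 2 for all n ≥ 1.
When n = 1: A(1) = 0, and the closed form gives 0. They agree.
For the inductive step, assume it holds for an arbitrary j ≥ 1, so A(j) = 2^j(-j + 2) - 2.
Then A(j+1) = A(j) + (-2^j·j) = (2^j(-j + 2) - 2) + (-2^j·j).
Simplifying, A(j+1) = -2·2^j·j + 2·2^j - 2 = 2^(j+1)(-(j+1) + 2) - 2,
which is the closed form with n = j+1.
By induction, the statement is established for all n ≥ 1.

A(n) = 2^n(-n + 2) - 2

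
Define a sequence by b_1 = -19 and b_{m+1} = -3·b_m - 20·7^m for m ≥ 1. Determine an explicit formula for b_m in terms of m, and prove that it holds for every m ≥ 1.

Computing the first terms: b_1 = -19, b_2 = -83, b_3 = -731. This suggests b_m = -5(-3)^(m - 1) - 2·7^m.
Base step (m = 1): the formula gives -19 = -19 = b_1.
Inductive step: assume the claim holds for m = r, so b_r = -5(-3)^(r - 1) - 2·7^r.
Then b_{r+1} = -3·b_r - 20·7^r = -3·(-5(-3)^(r - 1) - 2·7^r) - 20·7^r = -5(-3)^r - 2·7^(r + 1) = -5(-3)^((r+1) - 1) - 2·7^(r+1),
which is the claimed formula at m = r+1.
Hence, by induction on m, the claim holds for every m ≥ 1.

b_m = -5(-3)^(m - 1) - 2·7^m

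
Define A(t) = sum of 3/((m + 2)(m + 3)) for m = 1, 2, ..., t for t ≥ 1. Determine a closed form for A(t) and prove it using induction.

A(t) = t/(t + 3)

We claim A(t) = t/(t + 3) for all t ≥ 1.
Base step (t = 1): A(1) = 1/4, and the closed form gives 1/4. They agree.
For the inductive step, assume it holds for an arbitrary m ≥ 1, so A(m) = m/(m + 3).
Then A(m+1) = A(m) + (3/((m + 3)(m + 4))) = (m/(m + 3)) + (3/((m + 3)(m + 4))).
Simplifying, A(m+1) = (m + 1)/(m + 4) = (m+1)/((m+1) + 3),
which is the closed form with t = m+1.
Hence, by induction on t, the claim holds for every t ≥ 1.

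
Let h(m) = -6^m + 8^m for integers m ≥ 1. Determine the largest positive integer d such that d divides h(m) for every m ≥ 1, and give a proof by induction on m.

Computing the first values: h(1) = 2 and h(2) = 28; gcd(2, 28) = 2, so d ≤ 2.
We prove 2 | -6^m + 8^m for all m ≥ 1 by induction on m.
When m = 1: h(1) = 2 = 2·(1), so 2 | h(1).
For the inductive step, assume it holds for an arbitrary r ≥ 1, i.e. 2 | h(r). Then
8^{r+1} − 6^{r+1} = 8·8^r − 6·6^r = 8·(8^r − 6^r) + (2)·6^r. The first term is divisible by 2 by the inductive hypothesis, and the second term (2)·6^r is divisible by 2 since 2 | 2. Hence 2 | h(r+1).
By the principle of mathematical induction, the result holds for all m ≥ 1.
Therefore the largest such d is 2.

d = 2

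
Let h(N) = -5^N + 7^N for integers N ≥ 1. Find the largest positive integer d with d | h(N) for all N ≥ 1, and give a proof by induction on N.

Computing the first values: h(1) = 2 and h(2) = 24; gcd(2, 24) = 2, so d ≤ 2.
We prove 2 | -5^N + 7^N for all N ≥ 1 by induction on N.
Base case (N = 1): h(1) = 2 = 2·(1), so 2 | h(1).
Inductive step: assume the claim holds for N = i, i.e. 2 | h(i). Then
7^{i+1} − 5^{i+1} = 7·7^i − 5·5^i = 7·(7^i − 5^i) + (2)·5^i. The first term is divisible by 2 by the inductive hypothesis, and the second term (2)·5^i is divisible by 2 since 2 | 2. Hence 2 | h(i+1).
This completes the induction.
Therefore the largest such d is 2.

d = 2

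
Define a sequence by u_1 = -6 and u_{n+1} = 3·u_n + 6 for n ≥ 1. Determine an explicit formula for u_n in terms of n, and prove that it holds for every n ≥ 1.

Computing the first terms: u_1 = -6, u_2 = -12, u_3 = -30. This suggests u_n = -3^n - 3.
Base case (n = 1): the formula gives -6 = -6 = u_1.
Inductive step: suppose the statement holds for some p ≥ 1, so u_p = -3^p - 3.
Then u_{p+1} = 3·u_p + 6 = 3·(-3^p - 3) + 6 = -3^(p + 1) - 3,
which is the claimed formula at n = p+1.
Hence, by induction on n, the claim holds for every n ≥ 1.

u_n = -3^n - 3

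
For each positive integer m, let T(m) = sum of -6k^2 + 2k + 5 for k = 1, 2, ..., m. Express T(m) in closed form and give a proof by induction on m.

We claim T(m) = -m(2m^2 + 2m - 5) for all m ≥ 1.
When m = 1: T(1) = 1, and the closed form gives 1. They agree.
Suppose the result is true for m = k, so T(k) = k(-2k^2 - 2k + 5).
Then T(k+1) = T(k) + (-6k^2 - 10k + 1) = (k(-2k^2 - 2k + 5)) + (-6k^2 - 10k + 1).
Simplifying, T(k+1) = -(k + 1)(2k^2 + 6k - 1) = -(k+1)(2(k+1)^2 + 2(k+1) - 5),
which is the closed form with m = k+1.
Hence, by induction on m, the claim holds for every m ≥ 1.

T(m) = -m(2m^2 + 2m - 5)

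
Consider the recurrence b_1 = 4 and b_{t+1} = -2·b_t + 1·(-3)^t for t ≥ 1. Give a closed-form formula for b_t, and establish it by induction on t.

Computing the first terms: b_1 = 4, b_2 = -11, b_3 = 31. This suggests b_t = (-2)^(t - 1) - (-3)^t.
Base case (t = 1): the formula gives 4 = 4 = b_1.
Inductive step: suppose the statement holds for some i ≥ 1, so b_i = (-2)^(i - 1) - (-3)^i.
Then b_{i+1} = -2·b_i + 1·(-3)^i = -2·((-2)^(i - 1) - (-3)^i) + 1·(-3)^i = (-2)^i - (-3)^(i + 1) = (-2)^((i+1) - 1) - (-3)^(i+1),
which is the claimed formula at t = i+1.
This completes the induction.

b_t = (-2)^(t - 1) - (-3)^t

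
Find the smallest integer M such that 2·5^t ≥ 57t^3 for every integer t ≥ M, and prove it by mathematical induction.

At t = 5: 6250 < 7125, so the inequality fails and M ≥ 6. We prove 2·5^t ≥ 57t^3 for all t ≥ 6.
For the base case t = 6: 2·5^t = 31250 and 57t^3 = 12312, so 31250 ≥ 12312.
For the inductive step, assume it holds for an arbitrary p ≥ 6, so 2·5^p ≥ 57p^3.
Then 2·5^(p + 1) = 5·(2·5^p) ≥ 5·(57p^3).
Also, for p ≥ 6 we have 5·(57p^3) ≥ 57(p+1)^3, since 5 ≥ (1 + 1/p)^3 for all p ≥ 6.
Combining, 2·5^(p + 1) ≥ 57(p+1)^3.
This completes the induction.
Hence the smallest such M is 6.

M = 6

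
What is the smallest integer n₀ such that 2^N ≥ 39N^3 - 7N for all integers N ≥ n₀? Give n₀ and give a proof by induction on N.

n₀ = 18

At N = 17: 131072 < 191488, so the inequality fails and n₀ ≥ 18. We prove 2^N ≥ 39N^3 - 7N for all N ≥ 18.
Base step (N = 18): 2^N = 262144 and 39N^3 - 7N = 227322, so 262144 ≥ 227322.
Inductive step: suppose the statement holds for some r ≥ 18, so 2^r ≥ 39r^3 - 7r.
Then 2^(r + 1) = 2·(2^r) ≥ 2·(39r^3 - 7r).
Also, for r ≥ 18 we have 2·(39r^3 - 7r) ≥ 39(r+1)^3 - 7(r+1), since 2·(39r^3 - 7r) − (39(r+1)^3 - 7(r+1)) = 39r^3 - 117r^2 - 124r - 32, which is nonnegative for all r ≥ 18.
Combining, 2^(r + 1) ≥ 39(r+1)^3 - 7(r+1).
By the principle of mathematical induction, the result holds for all N ≥ 18.
Hence the smallest such n₀ is 18.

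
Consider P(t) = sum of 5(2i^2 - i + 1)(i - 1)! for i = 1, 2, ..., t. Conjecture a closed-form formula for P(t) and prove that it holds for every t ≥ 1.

We claim P(t) = (10t + 5)t! - 5 for all t ≥ 1.
For the base case t = 1: P(1) = 10, and the closed form gives 10. They agree.
Inductive step: suppose the statement holds for some i ≥ 1, so P(i) = (10i + 5)i! - 5.
Then P(i+1) = P(i) + (5(2i^2 + 3i + 2)i!) = ((10i + 5)i! - 5) + (5(2i^2 + 3i + 2)i!).
Simplifying, P(i+1) = (10(i+1) + 5)(i+1)! - 5,
which is the closed form with t = i+1.
This completes the induction.

P(t) = (10t + 5)t! - 5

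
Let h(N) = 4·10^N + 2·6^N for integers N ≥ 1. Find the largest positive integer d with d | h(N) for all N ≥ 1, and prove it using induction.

d = 4

Computing the first values: h(1) = 52 and h(2) = 472; gcd(52, 472) = 4, so d ≤ 4.
We prove 4 | 4·10^N + 2·6^N for all N ≥ 1 by induction on N.
For the base case N = 1: h(1) = 52 = 4·(13), so 4 | h(1).
Inductive step: assume the claim holds for N = p, i.e. 4 | h(p). Then
h(p+1) − 10·h(p) = (4·10^(p+1) + 2·6^(p+1)) − 10·(4·10^p + 2·6^p) = (2)·6^p·(6 − 10) = (-8)·6^p. Since 4 | h(p) by the inductive hypothesis, 4 | 10·h(p); and 4 | -8 since -8 = 4·-2. Therefore 4 | h(p+1).
This completes the induction.
Therefore the largest such d is 4.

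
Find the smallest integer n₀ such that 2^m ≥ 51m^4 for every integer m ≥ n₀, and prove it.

At m = 24: 16777216 < 16920576, so the inequality fails and n₀ ≥ 25. We prove 2^m ≥ 51m^4 for all m ≥ 25.
Base step (m = 25): 2^m = 33554432 and 51m^4 = 19921875, so 33554432 ≥ 19921875.
Inductive step: suppose the statement holds for some i ≥ 25, so 2^i ≥ 51i^4.
Then 2^(i + 1) = 2·(2^i) ≥ 2·(51i^4).
Also, for i ≥ 25 we have 2·(51i^4) ≥ 51(i+1)^4, since 2 ≥ (1 + 1/i)^4 for all i ≥ 25.
Combining, 2^(i + 1) ≥ 51(i+1)^4.
By the principle of mathematical induction, the result holds for all m ≥ 25.
Hence the smallest such n₀ is 25.

n₀ = 25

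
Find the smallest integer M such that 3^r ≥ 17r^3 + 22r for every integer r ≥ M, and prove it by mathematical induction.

At r = 8: 6561 < 8880, so the inequality fails and M ≥ 9. We prove 3^r ≥ 17r^3 + 22r for all r ≥ 9.
Base case (r = 9): 3^r = 19683 and 17r^3 + 22r = 12591, so 19683 ≥ 12591.
Suppose the result is true for r = p, so 3^p ≥ 17p^3 + 22p.
Then 3^(p + 1) = 3·(3^p) ≥ 3·(17p^3 + 22p).
Also, for p ≥ 9 we have 3·(17p^3 + 22p) ≥ 17(p+1)^3 + 22(p+1), since 3·(17p^3 + 22p) − (17(p+1)^3 + 22(p+1)) = 34p^3 - 51p^2 - 7p - 39, which is nonnegative for all p ≥ 9.
Combining, 3^(p + 1) ≥ 17(p+1)^3 + 22(p+1).
By the principle of mathematical induction, the result holds for all r ≥ 9.
Hence the smallest such M is 9.

M = 9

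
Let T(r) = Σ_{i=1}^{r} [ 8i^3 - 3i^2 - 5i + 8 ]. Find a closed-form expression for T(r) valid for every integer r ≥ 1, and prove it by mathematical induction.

We claim T(r) = r(2r^3 + 3r^2 - 2r + 5) for all r ≥ 1.
Base case (r = 1): T(1) = 8, and the closed form gives 8. They agree.
For the inductive step, assume it holds for an arbitrary i ≥ 1, so T(i) = i(2i^3 + 3i^2 - 2i + 5).
Then T(i+1) = T(i) + (8i^3 + 21i^2 + 13i + 8) = (i(2i^3 + 3i^2 - 2i + 5)) + (8i^3 + 21i^2 + 13i + 8).
Simplifying, T(i+1) = (i + 1)(2i^3 + 9i^2 + 10i + 8) = (i+1)(2(i+1)^3 + 3(i+1)^2 - 2(i+1) + 5),
which is the closed form with r = i+1.
Hence, by induction on r, the claim holds for every r ≥ 1.

T(r) = r(2r^3 + 3r^2 - 2r + 5)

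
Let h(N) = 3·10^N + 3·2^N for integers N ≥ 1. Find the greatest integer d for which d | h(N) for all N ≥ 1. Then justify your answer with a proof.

Computing the first values: h(1) = 36 and h(2) = 312; gcd(36, 312) = 12, so d ≤ 12.
We prove 12 | 3·10^N + 3·2^N for all N ≥ 1 by induction on N.
Base step (N = 1): h(1) = 36 = 12·(3), so 12 | h(1).
Inductive step: assume the claim holds for N = r, i.e. 12 | h(r). Then
h(r+1) − 10·h(r) = (3·10^(r+1) + 3·2^(r+1)) − 10·(3·10^r + 3·2^r) = (3)·2^r·(2 − 10) = (-24)·2^r. Since 12 | h(r) by the inductive hypothesis, 12 | 10·h(r); and 12 | -24 since -24 = 12·-2. Therefore 12 | h(r+1).
Hence, by induction on N, the claim holds for every N ≥ 1.
Therefore the largest such d is 12.

d = 12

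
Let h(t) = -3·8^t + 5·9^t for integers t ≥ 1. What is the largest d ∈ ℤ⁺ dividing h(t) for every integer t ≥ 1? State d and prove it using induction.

Computing the first values: h(1) = 21 and h(2) = 213; gcd(21, 213) = 3, so d ≤ 3.
We prove 3 | -3·8^t + 5·9^t for all t ≥ 1 by induction on t.
When t = 1: h(1) = 21 = 3·(7), so 3 | h(1).
Inductive step: assume the claim holds for t = j, i.e. 3 | h(j). Then
h(j+1) − 9·h(j) = (-3·8^(j+1) + 5·9^(j+1)) − 9·(-3·8^j + 5·9^j) = (-3)·8^j·(8 − 9) = (3)·8^j. Since 3 | h(j) by the inductive hypothesis, 3 | 9·h(j); and 3 | 3 since 3 = 3·1. Therefore 3 | h(j+1).
By induction, the statement is established for all t ≥ 1.
Therefore the largest such d is 3.

d = 3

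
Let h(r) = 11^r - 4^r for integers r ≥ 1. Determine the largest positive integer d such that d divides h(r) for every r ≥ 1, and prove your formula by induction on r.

Computing the first values: h(1) = 7 and h(2) = 105; gcd(7, 105) = 7, so d ≤ 7.
We prove 7 | 11^r - 4^r for all r ≥ 1 by induction on r.
Base case (r = 1): h(1) = 7 = 7·(1), so 7 | h(1).
Suppose the result is true for r = i, i.e. 7 | h(i). Then
11^{i+1} − 4^{i+1} = 11·11^i − 4·4^i = 11·(11^i − 4^i) + (7)·4^i. The first term is divisible by 7 by the inductive hypothesis, and the second term (7)·4^i is divisible by 7 since 7 | 7. Hence 7 | h(i+1).
Hence, by induction on r, the claim holds for every r ≥ 1.
Therefore the largest such d is 7.

d = 7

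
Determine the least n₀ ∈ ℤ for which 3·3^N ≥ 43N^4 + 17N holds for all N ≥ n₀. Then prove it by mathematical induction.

At N = 11: 531441 < 629750, so the inequality fails and n₀ ≥ 12. We prove 3·3^N ≥ 43N^4 + 17N for all N ≥ 12.
Base step (N = 12): 3·3^N = 1594323 and 43N^4 + 17N = 891852, so 1594323 ≥ 891852.
For the inductive step, assume it holds for an arbitrary j ≥ 12, so 3·3^j ≥ 43j^4 + 17j.
Then 3·3^(j + 1) = 3·(3·3^j) ≥ 3·(43j^4 + 17j).
Also, for j ≥ 12 we have 3·(43j^4 + 17j) ≥ 43(j+1)^4 + 17(j+1), since 3·(43j^4 + 17j) − (43(j+1)^4 + 17(j+1)) = 86j^4 - 172j^3 - 258j^2 - 138j - 60, which is nonnegative for all j ≥ 12.
Combining, 3·3^(j + 1) ≥ 43(j+1)^4 + 17(j+1).
This completes the induction.
Hence the smallest such n₀ is 12.

n₀ = 12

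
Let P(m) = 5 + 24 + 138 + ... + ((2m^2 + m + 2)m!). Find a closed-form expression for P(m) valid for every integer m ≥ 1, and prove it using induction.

P(m) = (2m + 1)(m + 1)! - 1

We claim P(m) = (2m + 1)(m + 1)! - 1 for all m ≥ 1.
For the base case m = 1: P(1) = 5, and the closed form gives 5. They agree.
Inductive step: suppose the statement holds for some p ≥ 1, so P(p) = (2p + 1)(p + 1)! - 1.
Then P(p+1) = P(p) + ((2p^2 + 5p + 5)(p + 1)!) = ((2p + 1)(p + 1)! - 1) + ((2p^2 + 5p + 5)(p + 1)!).
Simplifying, P(p+1) = (2(p+1) + 1)((p+1) + 1)! - 1,
which is the closed form with m = p+1.
By the principle of mathematical induction, the result holds for all m ≥ 1.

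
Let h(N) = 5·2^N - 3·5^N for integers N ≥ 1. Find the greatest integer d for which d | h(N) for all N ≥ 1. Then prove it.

d = 5

Computing the first values: h(1) = -5 and h(2) = -55; gcd(-5, -55) = 5, so d ≤ 5.
We prove 5 | 5·2^N - 3·5^N for all N ≥ 1 by induction on N.
Base step (N = 1): h(1) = -5 = 5·(-1), so 5 | h(1).
For the inductive step, assume it holds for an arbitrary p ≥ 1, i.e. 5 | h(p). Then
h(p+1) − 5·h(p) = (5·2^(p+1) - 3·5^(p+1)) − 5·(5·2^p - 3·5^p) = (5)·2^p·(2 − 5) = (-15)·2^p. Since 5 | h(p) by the inductive hypothesis, 5 | 5·h(p); and 5 | -15 since -15 = 5·-3. Therefore 5 | h(p+1).
Hence, by induction on N, the claim holds for every N ≥ 1.
Therefore the largest such d is 5.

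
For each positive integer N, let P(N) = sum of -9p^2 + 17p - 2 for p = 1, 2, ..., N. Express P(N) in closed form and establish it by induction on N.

P(N) = -N(3N^2 - 4N - 5)

We claim P(N) = -N(3N^2 - 4N - 5) for all N ≥ 1.
When N = 1: P(1) = 6, and the closed form gives 6. They agree.
Inductive step: assume the claim holds for N = p, so P(p) = p(-3p^2 + 4p + 5).
Then P(p+1) = P(p) + (-9p^2 - p + 6) = (p(-3p^2 + 4p + 5)) + (-9p^2 - p + 6).
Simplifying, P(p+1) = -(p + 1)(3p^2 + 2p - 6) = -(p+1)(3(p+1)^2 - 4(p+1) - 5),
which is the closed form with N = p+1.
By induction, the statement is established for all N ≥ 1.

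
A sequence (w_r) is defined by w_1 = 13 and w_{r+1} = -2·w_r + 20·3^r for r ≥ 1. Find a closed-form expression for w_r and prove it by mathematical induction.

Computing the first terms: w_1 = 13, w_2 = 34, w_3 = 112. This suggests w_r = (-2)^(r - 1) + 4·3^r.
Base step (r = 1): the formula gives 13 = 13 = w_1.
Suppose the result is true for r = k, so w_k = (-2)^(k - 1) + 4·3^k.
Then w_{k+1} = -2·w_k + 20·3^k = -2·((-2)^(k - 1) + 4·3^k) + 20·3^k = (-2)^k + 4·3^(k + 1) = (-2)^((k+1) - 1) + 4·3^(k+1),
which is the claimed formula at r = k+1.
This completes the induction.

w_r = (-2)^(r - 1) + 4·3^r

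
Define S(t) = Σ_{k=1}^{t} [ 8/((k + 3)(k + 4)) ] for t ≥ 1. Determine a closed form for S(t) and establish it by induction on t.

S(t) = 2t/(t + 4)

We claim S(t) = 2t/(t + 4) for all t ≥ 1.
When t = 1: S(1) = 2/5, and the closed form gives 2/5. They agree.
Inductive step: assume the claim holds for t = k, so S(k) = 2k/(k + 4).
Then S(k+1) = S(k) + (8/((k + 4)(k + 5))) = (2k/(k + 4)) + (8/((k + 4)(k + 5))).
Simplifying, S(k+1) = 2(k + 1)/(k + 5) = 2(k+1)/((k+1) + 4),
which is the closed form with t = k+1.
By induction, the statement is established for all t ≥ 1.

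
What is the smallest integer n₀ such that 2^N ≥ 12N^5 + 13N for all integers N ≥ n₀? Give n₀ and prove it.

n₀ = 28

At N = 27: 134217728 < 172187235, so the inequality fails and n₀ ≥ 28. We prove 2^N ≥ 12N^5 + 13N for all N ≥ 28.
For the base case N = 28: 2^N = 268435456 and 12N^5 + 13N = 206524780, so 268435456 ≥ 206524780.
For the inductive step, assume it holds for an arbitrary i ≥ 28, so 2^i ≥ 12i^5 + 13i.
Then 2^(i + 1) = 2·(2^i) ≥ 2·(12i^5 + 13i).
Also, for i ≥ 28 we have 2·(12i^5 + 13i) ≥ 12(i+1)^5 + 13(i+1), since 2·(12i^5 + 13i) − (12(i+1)^5 + 13(i+1)) = 12i^5 - 60i^4 - 120i^3 - 120i^2 - 47i - 25, which is nonnegative for all i ≥ 28.
Combining, 2^(i + 1) ≥ 12(i+1)^5 + 13(i+1).
This completes the induction.
Hence the smallest such n₀ is 28.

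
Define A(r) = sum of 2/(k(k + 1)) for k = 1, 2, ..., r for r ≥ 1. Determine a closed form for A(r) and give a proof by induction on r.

A(r) = 2r/(r + 1)

We claim A(r) = 2r/(r + 1) for all r ≥ 1.
Base case (r = 1): A(1) = 1, and the closed form gives 1. They agree.
Suppose the result is true for r = k, so A(k) = 2k/(k + 1).
Then A(k+1) = A(k) + (2/((k + 1)(k + 2))) = (2k/(k + 1)) + (2/((k + 1)(k + 2))).
Simplifying, A(k+1) = 2(k + 1)/(k + 2) = 2(k+1)/((k+1) + 1),
which is the closed form with r = k+1.
By induction, the statement is established for all r ≥ 1.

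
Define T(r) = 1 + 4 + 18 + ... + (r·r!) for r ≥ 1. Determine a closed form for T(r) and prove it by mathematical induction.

T(r) = (r + 1)r! - 1

We claim T(r) = (r + 1)r! - 1 for all r ≥ 1.
Base step (r = 1): T(1) = 1, and the closed form gives 1. They agree.
For the inductive step, assume it holds for an arbitrary k ≥ 1, so T(k) = (k + 1)k! - 1.
Then T(k+1) = T(k) + ((k + 1)(k + 1)!) = ((k + 1)k! - 1) + ((k + 1)(k + 1)!).
Simplifying, T(k+1) = ((k+1) + 1)(k+1)! - 1,
which is the closed form with r = k+1.
Hence, by induction on r, the claim holds for every r ≥ 1.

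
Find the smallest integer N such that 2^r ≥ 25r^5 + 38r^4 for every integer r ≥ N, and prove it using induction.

At r = 29: 536870912 < 539655403, so the inequality fails and N ≥ 30. We prove 2^r ≥ 25r^5 + 38r^4 for all r ≥ 30.
When r = 30: 2^r = 1073741824 and 25r^5 + 38r^4 = 638280000, so 1073741824 ≥ 638280000.
Suppose the result is true for r = m, so 2^m ≥ 25m^5 + 38m^4.
Then 2^(m + 1) = 2·(2^m) ≥ 2·(25m^5 + 38m^4).
Also, for m ≥ 30 we have 2·(25m^5 + 38m^4) ≥ 25(m+1)^5 + 38(m+1)^4, since 2·(25m^5 + 38m^4) − (25(m+1)^5 + 38(m+1)^4) = 25m^5 - 87m^4 - 402m^3 - 478m^2 - 277m - 63, which is nonnegative for all m ≥ 30.
Combining, 2^(m + 1) ≥ 25(m+1)^5 + 38(m+1)^4.
By induction, the statement is established for all r ≥ 30.
Hence the smallest such N is 30.

N = 30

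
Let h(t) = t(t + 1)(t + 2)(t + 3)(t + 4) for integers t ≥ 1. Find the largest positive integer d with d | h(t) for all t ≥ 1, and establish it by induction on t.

Computing the first values: h(1) = 120 and h(2) = 720; gcd(120, 720) = 120, so d ≤ 120.
We prove 120 | t(t + 1)(t + 2)(t + 3)(t + 4) for all t ≥ 1 by induction on t.
When t = 1: h(1) = 120 = 120·(1), so 120 | h(1).
For the inductive step, assume it holds for an arbitrary r ≥ 1, i.e. 120 | h(r). Then
h(r+1) − h(r) = (r+1)·(r+2)·(r+3)·(r+4)·(r+5) − r·(r+1)·(r+2)·(r+3)·(r+4) = (r+1)·(r+2)·(r+3)·(r+4)·[(r+5) − r] = 5·(r+1)·(r+2)·(r+3)·(r+4). The product of 4 consecutive integers is divisible by (4)! = 24, so h(r+1) − h(r) is divisible by 5·24 = 120. By the inductive hypothesis 120 | h(r), hence 120 | h(r+1).
Hence, by induction on t, the claim holds for every t ≥ 1.
Therefore the largest such d is 120.

d = 120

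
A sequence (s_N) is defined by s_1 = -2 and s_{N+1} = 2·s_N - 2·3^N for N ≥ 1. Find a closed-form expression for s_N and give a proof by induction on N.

Computing the first terms: s_1 = -2, s_2 = -10, s_3 = -38. This suggests s_N = 2^(N + 1) - 2·3^N.
When N = 1: the formula gives -2 = -2 = s_1.
Inductive step: suppose the statement holds for some k ≥ 1, so s_k = 2^(k + 1) - 2·3^k.
Then s_{k+1} = 2·s_k - 2·3^k = 2·(2^(k + 1) - 2·3^k) - 2·3^k = 2^(k + 2) - 2·3^(k + 1) = 2^((k+1) + 1) - 2·3^(k+1),
which is the claimed formula at N = k+1.
Hence, by induction on N, the claim holds for every N ≥ 1.

s_N = 2^(N + 1) - 2·3^N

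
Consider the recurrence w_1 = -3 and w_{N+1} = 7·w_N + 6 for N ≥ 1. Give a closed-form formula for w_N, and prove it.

w_N = -2·7^(N - 1) - 1

Computing the first terms: w_1 = -3, w_2 = -15, w_3 = -99. This suggests w_N = -2·7^(N - 1) - 1.
Base step (N = 1): the formula gives -3 = -3 = w_1.
Inductive step: assume the claim holds for N = i, so w_i = -2·7^(i - 1) - 1.
Then w_{i+1} = 7·w_i + 6 = 7·(-2·7^(i - 1) - 1) + 6 = -2·7^i - 1 = -2·7^((i+1) - 1) - 1,
which is the claimed formula at N = i+1.
By induction, the statement is established for all N ≥ 1.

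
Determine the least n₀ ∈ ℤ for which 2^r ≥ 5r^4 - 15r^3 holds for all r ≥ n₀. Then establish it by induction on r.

At r = 19: 524288 < 548720, so the inequality fails and n₀ ≥ 20. We prove 2^r ≥ 5r^4 - 15r^3 for all r ≥ 20.
Base case (r = 20): 2^r = 1048576 and 5r^4 - 15r^3 = 680000, so 1048576 ≥ 680000.
Suppose the result is true for r = i, so 2^i ≥ 5i^4 - 15i^3.
Then 2^(i + 1) = 2·(2^i) ≥ 2·(5i^4 - 15i^3).
Also, for i ≥ 20 we have 2·(5i^4 - 15i^3) ≥ 5(i+1)^4 - 15(i+1)^3, since 2·(5i^4 - 15i^3) − (5(i+1)^4 - 15(i+1)^3) = 5i^4 - 35i^3 + 15i^2 + 25i + 10, which is nonnegative for all i ≥ 20.
Combining, 2^(i + 1) ≥ 5(i+1)^4 - 15(i+1)^3.
This completes the induction.
Hence the smallest such n₀ is 20.

n₀ = 20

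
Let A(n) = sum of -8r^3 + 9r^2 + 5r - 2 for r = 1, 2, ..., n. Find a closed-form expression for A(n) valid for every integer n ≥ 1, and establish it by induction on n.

A(n) = -n(2n^3 + n^2 - 5n - 2)

We claim A(n) = -n(2n^3 + n^2 - 5n - 2) for all n ≥ 1.
Base case (n = 1): A(1) = 4, and the closed form gives 4. They agree.
Inductive step: assume the claim holds for n = r, so A(r) = r(-2r^3 - r^2 + 5r + 2).
Then A(r+1) = A(r) + (-8r^3 - 15r^2 - r + 4) = (r(-2r^3 - r^2 + 5r + 2)) + (-8r^3 - 15r^2 - r + 4).
Simplifying, A(r+1) = -(r + 1)(2r^3 + 7r^2 + 3r - 4) = -(r+1)(2(r+1)^3 + (r+1)^2 - 5(r+1) - 2),
which is the closed form with n = r+1.
By induction, the statement is established for all n ≥ 1.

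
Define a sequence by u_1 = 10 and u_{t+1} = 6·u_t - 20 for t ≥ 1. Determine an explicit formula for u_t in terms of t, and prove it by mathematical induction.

Computing the first terms: u_1 = 10, u_2 = 40, u_3 = 220. This suggests u_t = 6^t + 4.
Base step (t = 1): the formula gives 10 = 10 = u_1.
Suppose the result is true for t = j, so u_j = 6^j + 4.
Then u_{j+1} = 6·u_j - 20 = 6·(6^j + 4) - 20 = 6^(j + 1) + 4,
which is the claimed formula at t = j+1.
By the principle of mathematical induction, the result holds for all t ≥ 1.

u_t = 6^t + 4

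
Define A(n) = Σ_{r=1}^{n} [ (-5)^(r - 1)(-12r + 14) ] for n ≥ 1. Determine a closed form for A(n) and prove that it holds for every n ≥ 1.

A(n) = 2(-5)^n(n - 1) + 2

We claim A(n) = 2(-5)^n(n - 1) + 2 for all n ≥ 1.
Base case (n = 1): A(1) = 2, and the closed form gives 2. They agree.
Suppose the result is true for n = r, so A(r) = 2(-5)^r(r - 1) + 2.
Then A(r+1) = A(r) + ((-5)^r(-12r + 2)) = (2(-5)^r(r - 1) + 2) + ((-5)^r(-12r + 2)).
Simplifying, A(r+1) = -10(-5)^r·r + 2 = 2(-5)^(r+1)((r+1) - 1) + 2,
which is the closed form with n = r+1.
By the principle of mathematical induction, the result holds for all n ≥ 1.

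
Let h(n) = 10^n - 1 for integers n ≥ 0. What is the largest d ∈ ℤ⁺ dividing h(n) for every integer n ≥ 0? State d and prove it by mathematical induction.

d = 9

Computing the first values: h(0) = 0 and h(1) = 9; gcd(0, 9) = 9, so d ≤ 9.
We prove 9 | 10^n - 1 for all n ≥ 0 by induction on n.
Base step (n = 0): h(0) = 0 = 9·(0), so 9 | h(0).
For the inductive step, assume it holds for an arbitrary m ≥ 0, i.e. 9 | h(m). Then
h(m+1) = 10^(m+1) - 1 = 10·(10^m - 1) + 9 = 10·h(m) + 9. The first term is divisible by 9 by the inductive hypothesis, and 9 is divisible by 9. Hence 9 | h(m+1).
By induction, the statement is established for all n ≥ 0.
Therefore the largest such d is 9.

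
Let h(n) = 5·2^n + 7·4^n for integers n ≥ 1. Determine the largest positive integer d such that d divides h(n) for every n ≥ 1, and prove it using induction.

d = 2

Computing the first values: h(1) = 38 and h(2) = 132; gcd(38, 132) = 2, so d ≤ 2.
We prove 2 | 5·2^n + 7·4^n for all n ≥ 1 by induction on n.
For the base case n = 1: h(1) = 38 = 2·(19), so 2 | h(1).
Inductive step: assume the claim holds for n = p, i.e. 2 | h(p). Then
h(p+1) − 4·h(p) = (5·2^(p+1) + 7·4^(p+1)) − 4·(5·2^p + 7·4^p) = (5)·2^p·(2 − 4) = (-10)·2^p. Since 2 | h(p) by the inductive hypothesis, 2 | 4·h(p); and 2 | -10 since -10 = 2·-5. Therefore 2 | h(p+1).
This completes the induction.
Therefore the largest such d is 2.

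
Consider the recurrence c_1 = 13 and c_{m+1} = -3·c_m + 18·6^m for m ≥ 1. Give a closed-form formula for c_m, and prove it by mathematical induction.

c_m = (-3)^(m - 1) + 2·6^m

Computing the first terms: c_1 = 13, c_2 = 69, c_3 = 441. This suggests c_m = (-3)^(m - 1) + 2·6^m.
Base case (m = 1): the formula gives 13 = 13 = c_1.
Inductive step: suppose the statement holds for some i ≥ 1, so c_i = (-3)^(i - 1) + 2·6^i.
Then c_{i+1} = -3·c_i + 18·6^i = -3·((-3)^(i - 1) + 2·6^i) + 18·6^i = (-3)^i + 2·6^(i + 1) = (-3)^((i+1) - 1) + 2·6^(i+1),
which is the claimed formula at m = i+1.
By induction, the statement is established for all m ≥ 1.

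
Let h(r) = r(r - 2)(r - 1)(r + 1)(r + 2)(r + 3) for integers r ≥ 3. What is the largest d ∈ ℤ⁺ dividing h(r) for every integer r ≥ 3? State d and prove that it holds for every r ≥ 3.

d = 720

Computing the first values: h(3) = 720 and h(4) = 5040; gcd(720, 5040) = 720, so d ≤ 720.
We prove 720 | r(r - 2)(r - 1)(r + 1)(r + 2)(r + 3) for all r ≥ 3 by induction on r.
When r = 3: h(3) = 720 = 720·(1), so 720 | h(3).
For the inductive step, assume it holds for an arbitrary i ≥ 3, i.e. 720 | h(i). Then
h(i+1) − h(i) = (i-1)·i·(i+1)·(i+2)·(i+3)·(i+4) − (i-2)·(i-1)·i·(i+1)·(i+2)·(i+3) = (i-1)·i·(i+1)·(i+2)·(i+3)·[(i+4) − (i-2)] = 6·(i-1)·i·(i+1)·(i+2)·(i+3). The product of 5 consecutive integers is divisible by (5)! = 120, so h(i+1) − h(i) is divisible by 6·120 = 720. By the inductive hypothesis 720 | h(i), hence 720 | h(i+1).
This completes the induction.
Therefore the largest such d is 720.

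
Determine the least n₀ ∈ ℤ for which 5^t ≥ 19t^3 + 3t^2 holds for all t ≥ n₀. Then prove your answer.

At t = 4: 625 < 1264, so the inequality fails and n₀ ≥ 5. We prove 5^t ≥ 19t^3 + 3t^2 for all t ≥ 5.
Base step (t = 5): 5^t = 3125 and 19t^3 + 3t^2 = 2450, so 3125 ≥ 2450.
Inductive step: assume the claim holds for t = k, so 5^k ≥ 19k^3 + 3k^2.
Then 5^(k + 1) = 5·(5^k) ≥ 5·(19k^3 + 3k^2).
Also, for k ≥ 5 we have 5·(19k^3 + 3k^2) ≥ 19(k+1)^3 + 3(k+1)^2, since 5·(19k^3 + 3k^2) − (19(k+1)^3 + 3(k+1)^2) = 76k^3 - 45k^2 - 63k - 22, which is nonnegative for all k ≥ 5.
Combining, 5^(k + 1) ≥ 19(k+1)^3 + 3(k+1)^2.
By induction, the statement is established for all t ≥ 5.
Hence the smallest such n₀ is 5.

n₀ = 5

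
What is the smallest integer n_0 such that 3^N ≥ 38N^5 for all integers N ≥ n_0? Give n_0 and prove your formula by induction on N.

At N = 15: 14348907 < 28856250, so the inequality fails and n_0 ≥ 16. We prove 3^N ≥ 38N^5 for all N ≥ 16.
Base step (N = 16): 3^N = 43046721 and 38N^5 = 39845888, so 43046721 ≥ 39845888.
Inductive step: assume the claim holds for N = i, so 3^i ≥ 38i^5.
Then 3^(i + 1) = 3·(3^i) ≥ 3·(38i^5).
Also, for i ≥ 16 we have 3·(38i^5) ≥ 38(i+1)^5, since 3 ≥ (1 + 1/i)^5 for all i ≥ 16.
Combining, 3^(i + 1) ≥ 38(i+1)^5.
This completes the induction.
Hence the smallest such n_0 is 16.

n_0 = 16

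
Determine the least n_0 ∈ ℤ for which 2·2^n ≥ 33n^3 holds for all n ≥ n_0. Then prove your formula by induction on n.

At n = 16: 131072 < 135168, so the inequality fails and n_0 ≥ 17. We prove 2·2^n ≥ 33n^3 for all n ≥ 17.
Base case (n = 17): 2·2^n = 262144 and 33n^3 = 162129, so 262144 ≥ 162129.
For the inductive step, assume it holds for an arbitrary m ≥ 17, so 2·2^m ≥ 33m^3.
Then 2·2^(m + 1) = 2·(2·2^m) ≥ 2·(33m^3).
Also, for m ≥ 17 we have 2·(33m^3) ≥ 33(m+1)^3, since 2 ≥ (1 + 1/m)^3 for all m ≥ 17.
Combining, 2·2^(m + 1) ≥ 33(m+1)^3.
Hence, by induction on n, the claim holds for every n ≥ 17.
Hence the smallest such n_0 is 17.

n_0 = 17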